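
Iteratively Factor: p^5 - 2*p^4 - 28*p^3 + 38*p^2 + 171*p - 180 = (p + 4)*(p^4 - 6*p^3 - 4*p^2 + 54*p - 45) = (p - 3)*(p + 4)*(p^3 - 3*p^2 - 13*p + 15) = (p - 3)*(p + 3)*(p + 4)*(p^2 - 6*p + 5) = (p - 3)*(p - 1)*(p + 3)*(p + 4)*(p - 5)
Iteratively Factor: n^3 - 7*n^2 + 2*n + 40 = (n - 5)*(n^2 - 2*n - 8) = (n - 5)*(n + 2)*(n - 4)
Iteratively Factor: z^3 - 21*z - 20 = (z + 4)*(z^2 - 4*z - 5) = (z - 5)*(z + 4)*(z + 1)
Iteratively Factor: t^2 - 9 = (t + 3)*(t - 3)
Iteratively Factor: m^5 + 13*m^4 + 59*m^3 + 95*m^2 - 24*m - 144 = (m + 3)*(m^4 + 10*m^3 + 29*m^2 + 8*m - 48) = (m + 3)*(m + 4)*(m^3 + 6*m^2 + 5*m - 12) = (m + 3)*(m + 4)^2*(m^2 + 2*m - 3) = (m - 1)*(m + 3)*(m + 4)^2*(m + 3)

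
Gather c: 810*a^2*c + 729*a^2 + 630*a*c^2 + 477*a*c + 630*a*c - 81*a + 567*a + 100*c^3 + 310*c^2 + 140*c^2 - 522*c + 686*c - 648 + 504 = 729*a^2 + 486*a + 100*c^3 + c^2*(630*a + 450) + c*(810*a^2 + 1107*a + 164) - 144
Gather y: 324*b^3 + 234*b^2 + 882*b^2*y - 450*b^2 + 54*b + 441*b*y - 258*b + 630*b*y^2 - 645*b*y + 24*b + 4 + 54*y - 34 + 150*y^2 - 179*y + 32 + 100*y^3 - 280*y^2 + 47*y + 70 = 324*b^3 - 216*b^2 - 180*b + 100*y^3 + y^2*(630*b - 130) + y*(882*b^2 - 204*b - 78) + 72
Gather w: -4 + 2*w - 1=2*w - 5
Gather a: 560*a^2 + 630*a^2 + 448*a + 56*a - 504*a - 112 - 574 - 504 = 1190*a^2 - 1190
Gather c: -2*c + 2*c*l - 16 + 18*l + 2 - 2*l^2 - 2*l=c*(2*l - 2) - 2*l^2 + 16*l - 14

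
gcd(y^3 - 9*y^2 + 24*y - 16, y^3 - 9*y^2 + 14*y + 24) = y - 4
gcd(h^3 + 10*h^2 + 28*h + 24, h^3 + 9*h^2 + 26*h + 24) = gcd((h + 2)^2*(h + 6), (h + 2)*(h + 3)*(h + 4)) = h + 2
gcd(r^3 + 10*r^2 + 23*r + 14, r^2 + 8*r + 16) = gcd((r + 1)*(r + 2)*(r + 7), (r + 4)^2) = 1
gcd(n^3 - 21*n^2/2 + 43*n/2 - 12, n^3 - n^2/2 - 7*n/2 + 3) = n^2 - 5*n/2 + 3/2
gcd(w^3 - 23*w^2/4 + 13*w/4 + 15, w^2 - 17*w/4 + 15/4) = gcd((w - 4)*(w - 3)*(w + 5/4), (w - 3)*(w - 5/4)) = w - 3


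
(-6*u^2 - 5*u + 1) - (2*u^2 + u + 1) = -8*u^2 - 6*u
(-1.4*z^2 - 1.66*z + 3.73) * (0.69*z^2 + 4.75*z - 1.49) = -0.966*z^4 - 7.7954*z^3 - 3.2253*z^2 + 20.1909*z - 5.5577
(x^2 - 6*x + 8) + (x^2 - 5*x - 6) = 2*x^2 - 11*x + 2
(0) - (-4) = 4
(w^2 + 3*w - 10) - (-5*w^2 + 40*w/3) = 6*w^2 - 31*w/3 - 10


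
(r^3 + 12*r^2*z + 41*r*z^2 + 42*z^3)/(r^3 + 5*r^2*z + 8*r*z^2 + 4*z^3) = (r^2 + 10*r*z + 21*z^2)/(r^2 + 3*r*z + 2*z^2)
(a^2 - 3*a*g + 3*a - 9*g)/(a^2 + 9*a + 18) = (a - 3*g)/(a + 6)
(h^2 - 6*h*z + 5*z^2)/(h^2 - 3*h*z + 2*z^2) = (-h + 5*z)/(-h + 2*z)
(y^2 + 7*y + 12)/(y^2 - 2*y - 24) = (y + 3)/(y - 6)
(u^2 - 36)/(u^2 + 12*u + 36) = (u - 6)/(u + 6)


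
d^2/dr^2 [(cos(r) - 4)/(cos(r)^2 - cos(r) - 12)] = (sin(r)^2 + 3*cos(r) + 1)/(cos(r) + 3)^3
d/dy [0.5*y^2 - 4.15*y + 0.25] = 1.0*y - 4.15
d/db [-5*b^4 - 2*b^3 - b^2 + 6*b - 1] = -20*b^3 - 6*b^2 - 2*b + 6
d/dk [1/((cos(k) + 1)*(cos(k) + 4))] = (2*cos(k) + 5)*sin(k)/((cos(k) + 1)^2*(cos(k) + 4)^2)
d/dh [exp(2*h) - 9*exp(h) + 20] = (2*exp(h) - 9)*exp(h)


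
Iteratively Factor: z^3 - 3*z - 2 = (z + 1)*(z^2 - z - 2) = (z - 2)*(z + 1)*(z + 1)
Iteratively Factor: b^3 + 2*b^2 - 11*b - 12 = (b + 1)*(b^2 + b - 12) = (b - 3)*(b + 1)*(b + 4)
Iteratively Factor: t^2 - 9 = (t - 3)*(t + 3)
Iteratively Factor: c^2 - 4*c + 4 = (c - 2)*(c - 2)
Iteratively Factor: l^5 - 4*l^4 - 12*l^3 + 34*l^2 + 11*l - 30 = (l + 1)*(l^4 - 5*l^3 - 7*l^2 + 41*l - 30) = (l + 1)*(l + 3)*(l^3 - 8*l^2 + 17*l - 10) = (l - 2)*(l + 1)*(l + 3)*(l^2 - 6*l + 5) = (l - 5)*(l - 2)*(l + 1)*(l + 3)*(l - 1)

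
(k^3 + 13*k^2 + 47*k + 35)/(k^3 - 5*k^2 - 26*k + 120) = (k^2 + 8*k + 7)/(k^2 - 10*k + 24)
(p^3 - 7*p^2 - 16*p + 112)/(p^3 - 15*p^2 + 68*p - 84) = (p^2 - 16)/(p^2 - 8*p + 12)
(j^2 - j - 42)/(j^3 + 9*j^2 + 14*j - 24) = (j - 7)/(j^2 + 3*j - 4)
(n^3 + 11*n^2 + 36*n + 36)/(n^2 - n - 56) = (n^3 + 11*n^2 + 36*n + 36)/(n^2 - n - 56)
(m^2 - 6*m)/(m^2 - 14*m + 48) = m/(m - 8)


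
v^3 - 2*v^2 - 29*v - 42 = (v - 7)*(v + 2)*(v + 3)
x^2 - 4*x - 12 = (x - 6)*(x + 2)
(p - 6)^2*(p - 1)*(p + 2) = p^4 - 11*p^3 + 22*p^2 + 60*p - 72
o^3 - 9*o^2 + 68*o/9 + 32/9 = (o - 8)*(o - 4/3)*(o + 1/3)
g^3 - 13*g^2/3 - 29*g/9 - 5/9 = (g - 5)*(g + 1/3)^2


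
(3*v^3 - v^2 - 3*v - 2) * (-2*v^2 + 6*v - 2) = -6*v^5 + 20*v^4 - 6*v^3 - 12*v^2 - 6*v + 4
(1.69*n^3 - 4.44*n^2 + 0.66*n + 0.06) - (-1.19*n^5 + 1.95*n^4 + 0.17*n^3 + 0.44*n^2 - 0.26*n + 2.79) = 1.19*n^5 - 1.95*n^4 + 1.52*n^3 - 4.88*n^2 + 0.92*n - 2.73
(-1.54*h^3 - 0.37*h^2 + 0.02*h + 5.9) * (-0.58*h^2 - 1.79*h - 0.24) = 0.8932*h^5 + 2.9712*h^4 + 1.0203*h^3 - 3.369*h^2 - 10.5658*h - 1.416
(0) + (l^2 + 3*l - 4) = l^2 + 3*l - 4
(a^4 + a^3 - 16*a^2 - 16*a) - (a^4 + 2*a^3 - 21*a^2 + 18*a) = -a^3 + 5*a^2 - 34*a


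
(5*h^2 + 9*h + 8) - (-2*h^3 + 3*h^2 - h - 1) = 2*h^3 + 2*h^2 + 10*h + 9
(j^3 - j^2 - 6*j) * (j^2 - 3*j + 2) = j^5 - 4*j^4 - j^3 + 16*j^2 - 12*j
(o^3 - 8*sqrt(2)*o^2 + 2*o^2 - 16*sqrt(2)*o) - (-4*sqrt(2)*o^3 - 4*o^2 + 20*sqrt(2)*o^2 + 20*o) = o^3 + 4*sqrt(2)*o^3 - 28*sqrt(2)*o^2 + 6*o^2 - 16*sqrt(2)*o - 20*o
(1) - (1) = 0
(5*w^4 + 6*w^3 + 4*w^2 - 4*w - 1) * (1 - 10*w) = -50*w^5 - 55*w^4 - 34*w^3 + 44*w^2 + 6*w - 1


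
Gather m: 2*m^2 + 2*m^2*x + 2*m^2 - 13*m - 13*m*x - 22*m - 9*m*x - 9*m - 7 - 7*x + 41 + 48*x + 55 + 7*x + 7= m^2*(2*x + 4) + m*(-22*x - 44) + 48*x + 96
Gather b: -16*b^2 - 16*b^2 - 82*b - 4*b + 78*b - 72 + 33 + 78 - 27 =-32*b^2 - 8*b + 12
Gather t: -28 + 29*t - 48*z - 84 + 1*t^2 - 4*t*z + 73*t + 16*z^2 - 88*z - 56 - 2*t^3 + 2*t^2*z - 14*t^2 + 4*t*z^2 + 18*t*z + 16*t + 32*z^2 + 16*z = -2*t^3 + t^2*(2*z - 13) + t*(4*z^2 + 14*z + 118) + 48*z^2 - 120*z - 168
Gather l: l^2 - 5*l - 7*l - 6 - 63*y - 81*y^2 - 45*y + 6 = l^2 - 12*l - 81*y^2 - 108*y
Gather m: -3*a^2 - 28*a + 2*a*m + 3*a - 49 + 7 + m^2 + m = -3*a^2 - 25*a + m^2 + m*(2*a + 1) - 42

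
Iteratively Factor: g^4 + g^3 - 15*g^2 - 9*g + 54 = (g + 3)*(g^3 - 2*g^2 - 9*g + 18) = (g + 3)^2*(g^2 - 5*g + 6) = (g - 3)*(g + 3)^2*(g - 2)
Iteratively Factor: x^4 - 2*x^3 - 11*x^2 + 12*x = (x + 3)*(x^3 - 5*x^2 + 4*x) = (x - 1)*(x + 3)*(x^2 - 4*x) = (x - 4)*(x - 1)*(x + 3)*(x)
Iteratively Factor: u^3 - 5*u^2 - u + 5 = (u - 1)*(u^2 - 4*u - 5) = (u - 5)*(u - 1)*(u + 1)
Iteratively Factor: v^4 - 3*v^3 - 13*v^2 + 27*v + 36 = (v - 4)*(v^3 + v^2 - 9*v - 9) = (v - 4)*(v + 1)*(v^2 - 9) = (v - 4)*(v + 1)*(v + 3)*(v - 3)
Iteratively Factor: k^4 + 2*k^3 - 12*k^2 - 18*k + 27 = (k + 3)*(k^3 - k^2 - 9*k + 9) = (k + 3)^2*(k^2 - 4*k + 3) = (k - 3)*(k + 3)^2*(k - 1)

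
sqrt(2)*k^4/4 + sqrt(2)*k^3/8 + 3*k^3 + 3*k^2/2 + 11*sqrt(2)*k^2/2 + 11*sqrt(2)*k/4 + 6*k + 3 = (k/2 + sqrt(2))*(k + 1/2)*(k + 3*sqrt(2))*(sqrt(2)*k/2 + 1)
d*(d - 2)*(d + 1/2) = d^3 - 3*d^2/2 - d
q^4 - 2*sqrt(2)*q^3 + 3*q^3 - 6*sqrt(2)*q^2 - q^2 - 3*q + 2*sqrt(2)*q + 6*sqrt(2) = (q - 1)*(q + 1)*(q + 3)*(q - 2*sqrt(2))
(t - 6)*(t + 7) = t^2 + t - 42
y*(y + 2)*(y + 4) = y^3 + 6*y^2 + 8*y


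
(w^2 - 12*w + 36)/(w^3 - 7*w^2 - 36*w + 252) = (w - 6)/(w^2 - w - 42)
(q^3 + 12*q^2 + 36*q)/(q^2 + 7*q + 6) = q*(q + 6)/(q + 1)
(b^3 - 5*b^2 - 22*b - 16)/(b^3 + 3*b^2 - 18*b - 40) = (b^2 - 7*b - 8)/(b^2 + b - 20)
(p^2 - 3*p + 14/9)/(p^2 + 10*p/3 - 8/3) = (p - 7/3)/(p + 4)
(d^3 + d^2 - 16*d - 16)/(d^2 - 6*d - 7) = (d^2 - 16)/(d - 7)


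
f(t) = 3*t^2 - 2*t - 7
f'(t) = 6*t - 2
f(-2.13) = 10.87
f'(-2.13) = -14.78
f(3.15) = 16.47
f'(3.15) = 16.90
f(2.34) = 4.75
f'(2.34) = 12.04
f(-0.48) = -5.35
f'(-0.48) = -4.88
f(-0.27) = -6.24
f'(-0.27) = -3.62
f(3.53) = 23.32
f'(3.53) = 19.18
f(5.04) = 59.12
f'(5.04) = 28.24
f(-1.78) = 6.07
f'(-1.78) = -12.68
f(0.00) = -7.00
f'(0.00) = -2.00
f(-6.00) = 113.00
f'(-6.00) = -38.00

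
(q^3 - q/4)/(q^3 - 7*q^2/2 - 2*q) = (q - 1/2)/(q - 4)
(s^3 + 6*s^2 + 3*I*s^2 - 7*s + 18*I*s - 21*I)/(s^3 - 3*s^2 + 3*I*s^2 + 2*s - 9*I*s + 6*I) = (s + 7)/(s - 2)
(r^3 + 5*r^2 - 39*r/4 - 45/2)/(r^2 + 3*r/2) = r + 7/2 - 15/r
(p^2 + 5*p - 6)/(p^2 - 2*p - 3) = (-p^2 - 5*p + 6)/(-p^2 + 2*p + 3)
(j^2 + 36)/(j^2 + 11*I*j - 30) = (j - 6*I)/(j + 5*I)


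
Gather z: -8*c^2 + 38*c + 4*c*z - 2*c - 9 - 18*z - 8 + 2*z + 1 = -8*c^2 + 36*c + z*(4*c - 16) - 16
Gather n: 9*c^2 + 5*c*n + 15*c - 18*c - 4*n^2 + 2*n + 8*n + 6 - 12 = 9*c^2 - 3*c - 4*n^2 + n*(5*c + 10) - 6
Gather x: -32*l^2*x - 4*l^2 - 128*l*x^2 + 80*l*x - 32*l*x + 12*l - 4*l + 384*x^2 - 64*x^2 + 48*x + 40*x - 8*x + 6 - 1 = -4*l^2 + 8*l + x^2*(320 - 128*l) + x*(-32*l^2 + 48*l + 80) + 5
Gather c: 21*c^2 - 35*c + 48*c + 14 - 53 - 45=21*c^2 + 13*c - 84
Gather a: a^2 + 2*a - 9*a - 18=a^2 - 7*a - 18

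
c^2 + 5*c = c*(c + 5)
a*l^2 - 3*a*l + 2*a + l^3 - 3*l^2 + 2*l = (a + l)*(l - 2)*(l - 1)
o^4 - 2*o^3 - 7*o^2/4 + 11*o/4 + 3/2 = (o - 2)*(o - 3/2)*(o + 1/2)*(o + 1)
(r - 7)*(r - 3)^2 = r^3 - 13*r^2 + 51*r - 63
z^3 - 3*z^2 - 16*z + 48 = (z - 4)*(z - 3)*(z + 4)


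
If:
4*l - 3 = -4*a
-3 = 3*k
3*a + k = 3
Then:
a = 4/3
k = -1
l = -7/12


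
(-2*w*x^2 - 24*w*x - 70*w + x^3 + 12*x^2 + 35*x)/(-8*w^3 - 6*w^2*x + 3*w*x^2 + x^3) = (x^2 + 12*x + 35)/(4*w^2 + 5*w*x + x^2)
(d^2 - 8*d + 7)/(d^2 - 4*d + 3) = (d - 7)/(d - 3)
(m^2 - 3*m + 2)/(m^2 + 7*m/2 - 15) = 2*(m^2 - 3*m + 2)/(2*m^2 + 7*m - 30)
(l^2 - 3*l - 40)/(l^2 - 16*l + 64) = (l + 5)/(l - 8)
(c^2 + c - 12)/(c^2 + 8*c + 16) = (c - 3)/(c + 4)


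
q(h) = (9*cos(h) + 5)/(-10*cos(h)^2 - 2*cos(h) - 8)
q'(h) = (-20*sin(h)*cos(h) - 2*sin(h))*(9*cos(h) + 5)/(-10*cos(h)^2 - 2*cos(h) - 8)^2 - 9*sin(h)/(-10*cos(h)^2 - 2*cos(h) - 8)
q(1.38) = -0.77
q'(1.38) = 0.51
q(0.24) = -0.71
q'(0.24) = -0.08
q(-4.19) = -0.05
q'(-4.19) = 0.86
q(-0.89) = -0.81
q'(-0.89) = 0.16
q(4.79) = -0.69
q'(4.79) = -0.79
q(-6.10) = -0.71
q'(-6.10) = -0.06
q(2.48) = 0.17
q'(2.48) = 0.33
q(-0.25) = -0.71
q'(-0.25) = 0.08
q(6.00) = -0.71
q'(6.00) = 0.09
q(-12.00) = -0.75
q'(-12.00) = -0.16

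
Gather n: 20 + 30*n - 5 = 30*n + 15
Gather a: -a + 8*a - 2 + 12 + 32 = 7*a + 42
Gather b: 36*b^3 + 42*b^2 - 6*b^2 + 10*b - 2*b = 36*b^3 + 36*b^2 + 8*b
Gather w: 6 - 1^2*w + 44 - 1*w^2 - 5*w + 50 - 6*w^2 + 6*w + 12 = 112 - 7*w^2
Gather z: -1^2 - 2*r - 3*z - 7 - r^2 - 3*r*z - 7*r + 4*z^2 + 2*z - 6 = -r^2 - 9*r + 4*z^2 + z*(-3*r - 1) - 14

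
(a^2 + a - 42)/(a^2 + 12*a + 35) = (a - 6)/(a + 5)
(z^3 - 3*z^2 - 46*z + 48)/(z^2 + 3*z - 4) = (z^2 - 2*z - 48)/(z + 4)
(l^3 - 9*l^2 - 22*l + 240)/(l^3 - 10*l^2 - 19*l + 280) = (l - 6)/(l - 7)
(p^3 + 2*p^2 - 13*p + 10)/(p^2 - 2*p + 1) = (p^2 + 3*p - 10)/(p - 1)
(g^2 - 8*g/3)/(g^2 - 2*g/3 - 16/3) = g/(g + 2)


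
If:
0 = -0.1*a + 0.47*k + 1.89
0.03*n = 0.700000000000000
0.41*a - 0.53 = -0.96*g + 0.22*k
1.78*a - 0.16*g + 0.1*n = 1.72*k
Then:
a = -6.31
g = 2.02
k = -5.36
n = 23.33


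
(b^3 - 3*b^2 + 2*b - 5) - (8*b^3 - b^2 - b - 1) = -7*b^3 - 2*b^2 + 3*b - 4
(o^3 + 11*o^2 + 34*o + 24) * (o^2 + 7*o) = o^5 + 18*o^4 + 111*o^3 + 262*o^2 + 168*o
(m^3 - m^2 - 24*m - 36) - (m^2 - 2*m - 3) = m^3 - 2*m^2 - 22*m - 33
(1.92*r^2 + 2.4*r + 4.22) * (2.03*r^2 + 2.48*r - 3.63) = 3.8976*r^4 + 9.6336*r^3 + 7.549*r^2 + 1.7536*r - 15.3186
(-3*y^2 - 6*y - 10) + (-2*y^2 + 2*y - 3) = -5*y^2 - 4*y - 13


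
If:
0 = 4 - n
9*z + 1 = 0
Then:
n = 4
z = -1/9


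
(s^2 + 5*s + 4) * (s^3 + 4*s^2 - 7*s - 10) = s^5 + 9*s^4 + 17*s^3 - 29*s^2 - 78*s - 40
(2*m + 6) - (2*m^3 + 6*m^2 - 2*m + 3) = -2*m^3 - 6*m^2 + 4*m + 3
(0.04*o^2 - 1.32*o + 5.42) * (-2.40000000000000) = -0.096*o^2 + 3.168*o - 13.008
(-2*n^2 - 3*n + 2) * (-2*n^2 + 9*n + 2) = 4*n^4 - 12*n^3 - 35*n^2 + 12*n + 4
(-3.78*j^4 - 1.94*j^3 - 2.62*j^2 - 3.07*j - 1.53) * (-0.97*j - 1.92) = 3.6666*j^5 + 9.1394*j^4 + 6.2662*j^3 + 8.0083*j^2 + 7.3785*j + 2.9376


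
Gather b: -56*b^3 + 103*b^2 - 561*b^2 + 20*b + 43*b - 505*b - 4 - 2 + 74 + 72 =-56*b^3 - 458*b^2 - 442*b + 140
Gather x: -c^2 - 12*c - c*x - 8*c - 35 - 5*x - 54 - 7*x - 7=-c^2 - 20*c + x*(-c - 12) - 96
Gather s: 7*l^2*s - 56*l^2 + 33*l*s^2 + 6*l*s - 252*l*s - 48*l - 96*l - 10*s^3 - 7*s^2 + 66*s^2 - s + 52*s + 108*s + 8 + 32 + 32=-56*l^2 - 144*l - 10*s^3 + s^2*(33*l + 59) + s*(7*l^2 - 246*l + 159) + 72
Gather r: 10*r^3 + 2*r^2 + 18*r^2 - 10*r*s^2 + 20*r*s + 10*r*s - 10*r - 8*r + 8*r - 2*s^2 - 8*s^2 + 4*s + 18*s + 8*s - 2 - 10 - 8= 10*r^3 + 20*r^2 + r*(-10*s^2 + 30*s - 10) - 10*s^2 + 30*s - 20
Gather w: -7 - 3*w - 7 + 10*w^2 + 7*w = 10*w^2 + 4*w - 14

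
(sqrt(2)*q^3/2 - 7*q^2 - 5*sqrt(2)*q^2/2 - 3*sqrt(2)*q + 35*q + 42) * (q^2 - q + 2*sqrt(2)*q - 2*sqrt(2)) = sqrt(2)*q^5/2 - 5*q^4 - 3*sqrt(2)*q^4 - 29*sqrt(2)*q^3/2 + 30*q^3 + 5*q^2 + 87*sqrt(2)*q^2 - 30*q + 14*sqrt(2)*q - 84*sqrt(2)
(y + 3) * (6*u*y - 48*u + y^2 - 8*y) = 6*u*y^2 - 30*u*y - 144*u + y^3 - 5*y^2 - 24*y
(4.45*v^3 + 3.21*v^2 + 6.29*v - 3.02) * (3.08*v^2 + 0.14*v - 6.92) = 13.706*v^5 + 10.5098*v^4 - 10.9714*v^3 - 30.6342*v^2 - 43.9496*v + 20.8984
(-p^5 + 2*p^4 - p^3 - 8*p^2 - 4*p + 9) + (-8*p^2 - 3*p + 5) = -p^5 + 2*p^4 - p^3 - 16*p^2 - 7*p + 14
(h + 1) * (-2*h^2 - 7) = -2*h^3 - 2*h^2 - 7*h - 7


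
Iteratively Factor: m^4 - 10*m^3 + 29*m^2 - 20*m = (m - 4)*(m^3 - 6*m^2 + 5*m) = m*(m - 4)*(m^2 - 6*m + 5) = m*(m - 4)*(m - 1)*(m - 5)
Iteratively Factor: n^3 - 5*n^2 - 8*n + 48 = (n + 3)*(n^2 - 8*n + 16) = (n - 4)*(n + 3)*(n - 4)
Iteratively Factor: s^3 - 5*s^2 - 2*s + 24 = (s + 2)*(s^2 - 7*s + 12) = (s - 4)*(s + 2)*(s - 3)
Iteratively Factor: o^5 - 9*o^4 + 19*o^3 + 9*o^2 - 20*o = (o)*(o^4 - 9*o^3 + 19*o^2 + 9*o - 20) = o*(o - 1)*(o^3 - 8*o^2 + 11*o + 20) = o*(o - 5)*(o - 1)*(o^2 - 3*o - 4) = o*(o - 5)*(o - 4)*(o - 1)*(o + 1)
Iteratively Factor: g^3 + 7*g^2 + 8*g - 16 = (g - 1)*(g^2 + 8*g + 16) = (g - 1)*(g + 4)*(g + 4)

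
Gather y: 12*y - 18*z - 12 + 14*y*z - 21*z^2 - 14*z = y*(14*z + 12) - 21*z^2 - 32*z - 12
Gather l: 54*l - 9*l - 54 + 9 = 45*l - 45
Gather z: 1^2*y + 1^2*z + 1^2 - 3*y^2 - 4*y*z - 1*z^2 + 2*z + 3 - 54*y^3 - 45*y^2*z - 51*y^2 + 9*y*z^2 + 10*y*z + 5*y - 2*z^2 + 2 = -54*y^3 - 54*y^2 + 6*y + z^2*(9*y - 3) + z*(-45*y^2 + 6*y + 3) + 6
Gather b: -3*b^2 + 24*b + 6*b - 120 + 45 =-3*b^2 + 30*b - 75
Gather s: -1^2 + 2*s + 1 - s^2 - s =-s^2 + s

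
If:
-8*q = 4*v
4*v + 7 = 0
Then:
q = 7/8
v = -7/4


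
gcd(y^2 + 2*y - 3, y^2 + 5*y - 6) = y - 1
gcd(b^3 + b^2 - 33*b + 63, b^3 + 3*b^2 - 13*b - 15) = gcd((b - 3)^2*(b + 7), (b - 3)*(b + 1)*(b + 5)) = b - 3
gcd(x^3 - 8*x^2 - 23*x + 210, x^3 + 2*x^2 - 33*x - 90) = x^2 - x - 30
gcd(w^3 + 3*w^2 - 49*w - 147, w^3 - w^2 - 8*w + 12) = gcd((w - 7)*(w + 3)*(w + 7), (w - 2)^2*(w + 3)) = w + 3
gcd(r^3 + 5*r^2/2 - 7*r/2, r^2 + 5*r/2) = r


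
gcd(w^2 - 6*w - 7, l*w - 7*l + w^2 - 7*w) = w - 7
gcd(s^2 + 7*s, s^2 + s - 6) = 1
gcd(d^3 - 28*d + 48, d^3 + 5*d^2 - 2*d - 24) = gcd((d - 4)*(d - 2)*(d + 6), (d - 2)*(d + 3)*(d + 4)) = d - 2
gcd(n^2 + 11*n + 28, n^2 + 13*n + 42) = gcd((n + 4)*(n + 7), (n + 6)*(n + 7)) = n + 7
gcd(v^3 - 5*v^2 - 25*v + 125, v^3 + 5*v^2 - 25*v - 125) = v^2 - 25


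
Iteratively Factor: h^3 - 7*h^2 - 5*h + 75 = (h - 5)*(h^2 - 2*h - 15) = (h - 5)^2*(h + 3)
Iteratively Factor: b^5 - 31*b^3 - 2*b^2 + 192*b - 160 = (b + 4)*(b^4 - 4*b^3 - 15*b^2 + 58*b - 40) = (b - 2)*(b + 4)*(b^3 - 2*b^2 - 19*b + 20) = (b - 2)*(b + 4)^2*(b^2 - 6*b + 5) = (b - 5)*(b - 2)*(b + 4)^2*(b - 1)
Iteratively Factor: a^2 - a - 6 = (a - 3)*(a + 2)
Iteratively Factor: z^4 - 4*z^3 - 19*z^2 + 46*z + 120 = (z - 4)*(z^3 - 19*z - 30) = (z - 5)*(z - 4)*(z^2 + 5*z + 6) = (z - 5)*(z - 4)*(z + 3)*(z + 2)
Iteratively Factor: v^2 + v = (v + 1)*(v)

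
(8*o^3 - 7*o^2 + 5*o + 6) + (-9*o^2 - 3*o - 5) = 8*o^3 - 16*o^2 + 2*o + 1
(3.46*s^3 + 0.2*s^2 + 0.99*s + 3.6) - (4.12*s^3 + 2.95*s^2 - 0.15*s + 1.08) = -0.66*s^3 - 2.75*s^2 + 1.14*s + 2.52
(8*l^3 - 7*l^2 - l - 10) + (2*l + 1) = 8*l^3 - 7*l^2 + l - 9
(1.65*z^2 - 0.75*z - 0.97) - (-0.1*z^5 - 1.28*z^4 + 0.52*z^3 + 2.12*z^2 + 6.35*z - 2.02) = 0.1*z^5 + 1.28*z^4 - 0.52*z^3 - 0.47*z^2 - 7.1*z + 1.05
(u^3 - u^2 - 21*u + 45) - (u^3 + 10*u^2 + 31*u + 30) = -11*u^2 - 52*u + 15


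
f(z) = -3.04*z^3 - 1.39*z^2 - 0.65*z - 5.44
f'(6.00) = -345.65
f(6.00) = -716.02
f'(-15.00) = -2010.95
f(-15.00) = 9951.56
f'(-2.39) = -46.10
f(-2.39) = 29.68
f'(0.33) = -2.56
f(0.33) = -5.92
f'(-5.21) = -233.72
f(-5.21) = 390.14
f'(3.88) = -148.73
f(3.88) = -206.46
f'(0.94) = -11.32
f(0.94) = -9.80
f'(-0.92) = -5.81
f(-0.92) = -3.65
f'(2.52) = -65.57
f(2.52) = -64.55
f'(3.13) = -98.70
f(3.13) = -114.31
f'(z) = -9.12*z^2 - 2.78*z - 0.65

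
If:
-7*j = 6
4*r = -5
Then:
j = -6/7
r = -5/4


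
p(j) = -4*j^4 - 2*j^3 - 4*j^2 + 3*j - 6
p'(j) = -16*j^3 - 6*j^2 - 8*j + 3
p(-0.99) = -14.79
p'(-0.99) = 20.56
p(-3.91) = -894.23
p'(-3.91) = 898.97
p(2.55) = -226.65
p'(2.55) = -321.72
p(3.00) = -411.00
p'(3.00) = -507.00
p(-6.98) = -9036.39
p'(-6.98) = 5207.61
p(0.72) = -7.74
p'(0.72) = -11.84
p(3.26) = -559.81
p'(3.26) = -641.18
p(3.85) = -1046.70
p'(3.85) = -1029.80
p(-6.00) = -4920.00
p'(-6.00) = 3291.00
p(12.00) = -86946.00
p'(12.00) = -28605.00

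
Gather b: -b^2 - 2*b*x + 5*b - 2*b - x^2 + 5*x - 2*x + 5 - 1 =-b^2 + b*(3 - 2*x) - x^2 + 3*x + 4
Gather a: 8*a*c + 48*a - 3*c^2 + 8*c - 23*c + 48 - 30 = a*(8*c + 48) - 3*c^2 - 15*c + 18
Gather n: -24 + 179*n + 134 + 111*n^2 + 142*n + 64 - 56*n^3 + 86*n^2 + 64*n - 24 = -56*n^3 + 197*n^2 + 385*n + 150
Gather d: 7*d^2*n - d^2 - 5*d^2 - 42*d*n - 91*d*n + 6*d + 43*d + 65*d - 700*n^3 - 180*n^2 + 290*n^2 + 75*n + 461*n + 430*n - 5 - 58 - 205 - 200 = d^2*(7*n - 6) + d*(114 - 133*n) - 700*n^3 + 110*n^2 + 966*n - 468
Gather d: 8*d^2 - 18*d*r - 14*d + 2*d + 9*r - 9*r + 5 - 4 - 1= 8*d^2 + d*(-18*r - 12)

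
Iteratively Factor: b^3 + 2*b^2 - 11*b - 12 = (b - 3)*(b^2 + 5*b + 4) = (b - 3)*(b + 4)*(b + 1)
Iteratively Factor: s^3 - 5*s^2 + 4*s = (s - 4)*(s^2 - s) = s*(s - 4)*(s - 1)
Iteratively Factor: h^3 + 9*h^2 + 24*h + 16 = (h + 4)*(h^2 + 5*h + 4) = (h + 4)^2*(h + 1)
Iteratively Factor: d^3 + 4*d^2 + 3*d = (d + 3)*(d^2 + d) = d*(d + 3)*(d + 1)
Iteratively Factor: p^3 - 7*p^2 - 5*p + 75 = (p - 5)*(p^2 - 2*p - 15) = (p - 5)*(p + 3)*(p - 5)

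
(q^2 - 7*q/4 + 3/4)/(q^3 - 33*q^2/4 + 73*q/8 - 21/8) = 2*(q - 1)/(2*q^2 - 15*q + 7)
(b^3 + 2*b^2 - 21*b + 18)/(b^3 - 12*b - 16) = (-b^3 - 2*b^2 + 21*b - 18)/(-b^3 + 12*b + 16)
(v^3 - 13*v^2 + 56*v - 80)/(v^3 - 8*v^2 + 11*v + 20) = (v - 4)/(v + 1)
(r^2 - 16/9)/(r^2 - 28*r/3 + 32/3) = (r + 4/3)/(r - 8)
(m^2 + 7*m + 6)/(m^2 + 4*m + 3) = (m + 6)/(m + 3)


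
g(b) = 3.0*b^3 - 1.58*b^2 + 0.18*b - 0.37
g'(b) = 9.0*b^2 - 3.16*b + 0.18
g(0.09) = -0.36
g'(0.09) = -0.03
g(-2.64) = -67.06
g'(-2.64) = 71.25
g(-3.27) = -122.75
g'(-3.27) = 106.75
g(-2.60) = -64.25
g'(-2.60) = 69.24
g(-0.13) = -0.43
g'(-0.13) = 0.74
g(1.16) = 2.40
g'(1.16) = 8.62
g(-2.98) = -94.33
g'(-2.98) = 89.52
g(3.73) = 134.00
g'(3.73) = 113.61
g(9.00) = 2060.27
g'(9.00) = 700.74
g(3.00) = 66.95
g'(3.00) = 71.70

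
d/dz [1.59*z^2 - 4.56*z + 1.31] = 3.18*z - 4.56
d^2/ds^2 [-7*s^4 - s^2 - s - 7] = -84*s^2 - 2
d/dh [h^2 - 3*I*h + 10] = 2*h - 3*I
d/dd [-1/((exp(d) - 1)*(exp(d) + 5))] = (exp(d) + 2)/(2*(exp(d) + 5)^2*sinh(d/2)^2)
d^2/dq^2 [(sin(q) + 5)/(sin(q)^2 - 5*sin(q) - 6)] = (-sin(q)^4 - 24*sin(q)^3 + 65*sin(q)^2 - 250*sin(q) + 250)/((sin(q) - 6)^3*(sin(q) + 1)^2)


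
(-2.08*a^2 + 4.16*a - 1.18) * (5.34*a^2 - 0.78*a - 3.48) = -11.1072*a^4 + 23.8368*a^3 - 2.3076*a^2 - 13.5564*a + 4.1064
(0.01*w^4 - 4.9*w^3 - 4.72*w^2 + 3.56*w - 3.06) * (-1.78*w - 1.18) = -0.0178*w^5 + 8.7102*w^4 + 14.1836*w^3 - 0.767200000000001*w^2 + 1.246*w + 3.6108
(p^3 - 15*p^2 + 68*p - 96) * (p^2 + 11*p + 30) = p^5 - 4*p^4 - 67*p^3 + 202*p^2 + 984*p - 2880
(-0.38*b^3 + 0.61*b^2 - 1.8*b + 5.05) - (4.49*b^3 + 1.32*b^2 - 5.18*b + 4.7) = -4.87*b^3 - 0.71*b^2 + 3.38*b + 0.35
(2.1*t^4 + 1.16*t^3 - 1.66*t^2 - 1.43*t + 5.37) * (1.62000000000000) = 3.402*t^4 + 1.8792*t^3 - 2.6892*t^2 - 2.3166*t + 8.6994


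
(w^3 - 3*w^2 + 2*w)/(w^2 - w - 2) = w*(w - 1)/(w + 1)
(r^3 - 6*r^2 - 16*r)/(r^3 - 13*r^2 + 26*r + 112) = r/(r - 7)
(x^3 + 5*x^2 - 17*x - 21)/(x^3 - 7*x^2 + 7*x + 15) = (x + 7)/(x - 5)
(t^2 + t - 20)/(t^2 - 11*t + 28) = (t + 5)/(t - 7)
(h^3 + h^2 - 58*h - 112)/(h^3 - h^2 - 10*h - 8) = (h^2 - h - 56)/(h^2 - 3*h - 4)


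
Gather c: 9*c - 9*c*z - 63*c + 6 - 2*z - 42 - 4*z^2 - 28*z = c*(-9*z - 54) - 4*z^2 - 30*z - 36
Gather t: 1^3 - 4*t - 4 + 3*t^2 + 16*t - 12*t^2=-9*t^2 + 12*t - 3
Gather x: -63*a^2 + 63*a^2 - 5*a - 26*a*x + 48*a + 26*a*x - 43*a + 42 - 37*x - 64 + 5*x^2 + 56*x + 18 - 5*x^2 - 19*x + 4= 0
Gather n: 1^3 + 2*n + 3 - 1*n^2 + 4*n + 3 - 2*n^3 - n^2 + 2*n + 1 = -2*n^3 - 2*n^2 + 8*n + 8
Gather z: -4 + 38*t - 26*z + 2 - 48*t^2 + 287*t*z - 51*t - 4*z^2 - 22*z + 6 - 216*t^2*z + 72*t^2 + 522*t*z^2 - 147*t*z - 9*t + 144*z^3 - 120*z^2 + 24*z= 24*t^2 - 22*t + 144*z^3 + z^2*(522*t - 124) + z*(-216*t^2 + 140*t - 24) + 4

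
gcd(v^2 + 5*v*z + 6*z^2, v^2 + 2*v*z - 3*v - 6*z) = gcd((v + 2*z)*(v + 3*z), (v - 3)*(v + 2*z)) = v + 2*z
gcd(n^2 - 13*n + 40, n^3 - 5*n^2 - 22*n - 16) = n - 8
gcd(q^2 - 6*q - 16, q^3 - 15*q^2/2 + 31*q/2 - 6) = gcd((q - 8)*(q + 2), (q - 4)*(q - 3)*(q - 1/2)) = 1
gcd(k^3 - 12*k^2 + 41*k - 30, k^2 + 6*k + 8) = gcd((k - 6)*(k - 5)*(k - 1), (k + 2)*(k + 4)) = 1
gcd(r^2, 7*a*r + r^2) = r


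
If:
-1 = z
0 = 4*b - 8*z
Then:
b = -2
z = -1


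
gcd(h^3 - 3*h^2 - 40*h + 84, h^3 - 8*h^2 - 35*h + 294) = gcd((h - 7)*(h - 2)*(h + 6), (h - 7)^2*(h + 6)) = h^2 - h - 42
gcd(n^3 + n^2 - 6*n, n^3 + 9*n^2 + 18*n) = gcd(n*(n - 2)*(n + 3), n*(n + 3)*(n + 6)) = n^2 + 3*n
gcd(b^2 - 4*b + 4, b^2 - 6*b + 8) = b - 2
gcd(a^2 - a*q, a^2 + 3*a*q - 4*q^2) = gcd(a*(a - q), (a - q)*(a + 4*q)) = -a + q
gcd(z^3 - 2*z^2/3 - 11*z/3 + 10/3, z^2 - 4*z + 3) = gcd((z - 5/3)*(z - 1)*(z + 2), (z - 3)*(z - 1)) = z - 1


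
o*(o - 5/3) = o^2 - 5*o/3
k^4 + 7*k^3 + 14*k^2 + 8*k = k*(k + 1)*(k + 2)*(k + 4)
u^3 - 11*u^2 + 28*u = u*(u - 7)*(u - 4)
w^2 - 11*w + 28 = (w - 7)*(w - 4)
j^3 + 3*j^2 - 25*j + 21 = (j - 3)*(j - 1)*(j + 7)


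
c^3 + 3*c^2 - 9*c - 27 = (c - 3)*(c + 3)^2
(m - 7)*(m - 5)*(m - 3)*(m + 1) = m^4 - 14*m^3 + 56*m^2 - 34*m - 105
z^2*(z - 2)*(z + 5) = z^4 + 3*z^3 - 10*z^2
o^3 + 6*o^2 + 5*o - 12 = (o - 1)*(o + 3)*(o + 4)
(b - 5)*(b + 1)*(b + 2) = b^3 - 2*b^2 - 13*b - 10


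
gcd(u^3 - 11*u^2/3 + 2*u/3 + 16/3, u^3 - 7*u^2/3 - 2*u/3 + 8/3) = u^2 - u - 2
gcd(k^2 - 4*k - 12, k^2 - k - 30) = k - 6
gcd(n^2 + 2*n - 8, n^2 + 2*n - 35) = 1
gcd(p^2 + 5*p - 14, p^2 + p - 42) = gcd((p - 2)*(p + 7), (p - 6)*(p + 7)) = p + 7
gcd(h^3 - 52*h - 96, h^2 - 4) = h + 2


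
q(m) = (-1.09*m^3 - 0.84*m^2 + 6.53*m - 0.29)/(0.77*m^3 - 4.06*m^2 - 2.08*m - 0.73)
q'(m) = (-3.27*m^2 - 1.68*m + 6.53)/(0.77*m^3 - 4.06*m^2 - 2.08*m - 0.73) + (-2.31*m^2 + 8.12*m + 2.08)*(-1.09*m^3 - 0.84*m^2 + 6.53*m - 0.29)/(0.77*m^3 - 4.06*m^2 - 2.08*m - 0.73)^2 = (-4.44089209850063e-16*m^5 + 5.0722*m^4 - 5.5218*m^3 + 31.316*m^2 - 1.1284*m - 5.3701)/(0.5929*m^6 - 6.2524*m^5 + 13.2804*m^4 + 15.7654*m^3 + 10.254*m^2 + 3.0368*m + 0.5329)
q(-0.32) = 4.81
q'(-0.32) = -6.14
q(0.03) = 0.12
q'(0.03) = -8.48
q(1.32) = -0.50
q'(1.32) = 0.65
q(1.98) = -0.06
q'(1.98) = 0.69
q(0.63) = -0.93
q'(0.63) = 0.48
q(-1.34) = 1.12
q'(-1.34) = 1.63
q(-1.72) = 0.65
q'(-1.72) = 0.94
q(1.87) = -0.13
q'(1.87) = 0.67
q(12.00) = -2.67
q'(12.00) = 0.19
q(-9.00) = -0.77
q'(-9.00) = 0.05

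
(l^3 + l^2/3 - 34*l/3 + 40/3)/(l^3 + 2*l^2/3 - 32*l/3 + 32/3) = (3*l - 5)/(3*l - 4)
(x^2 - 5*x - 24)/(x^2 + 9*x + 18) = (x - 8)/(x + 6)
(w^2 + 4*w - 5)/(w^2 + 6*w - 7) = (w + 5)/(w + 7)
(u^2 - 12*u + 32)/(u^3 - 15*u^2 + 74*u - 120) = (u - 8)/(u^2 - 11*u + 30)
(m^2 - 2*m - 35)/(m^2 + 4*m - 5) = (m - 7)/(m - 1)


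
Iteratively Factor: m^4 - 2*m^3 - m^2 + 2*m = (m - 2)*(m^3 - m) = (m - 2)*(m + 1)*(m^2 - m) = m*(m - 2)*(m + 1)*(m - 1)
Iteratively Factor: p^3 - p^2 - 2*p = (p - 2)*(p^2 + p) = p*(p - 2)*(p + 1)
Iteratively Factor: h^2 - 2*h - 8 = (h - 4)*(h + 2)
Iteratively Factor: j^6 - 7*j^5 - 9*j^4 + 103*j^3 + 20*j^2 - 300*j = (j - 5)*(j^5 - 2*j^4 - 19*j^3 + 8*j^2 + 60*j) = j*(j - 5)*(j^4 - 2*j^3 - 19*j^2 + 8*j + 60) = j*(j - 5)^2*(j^3 + 3*j^2 - 4*j - 12) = j*(j - 5)^2*(j + 2)*(j^2 + j - 6) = j*(j - 5)^2*(j - 2)*(j + 2)*(j + 3)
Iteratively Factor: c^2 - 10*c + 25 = (c - 5)*(c - 5)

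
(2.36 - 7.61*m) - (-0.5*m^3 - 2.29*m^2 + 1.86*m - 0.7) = 0.5*m^3 + 2.29*m^2 - 9.47*m + 3.06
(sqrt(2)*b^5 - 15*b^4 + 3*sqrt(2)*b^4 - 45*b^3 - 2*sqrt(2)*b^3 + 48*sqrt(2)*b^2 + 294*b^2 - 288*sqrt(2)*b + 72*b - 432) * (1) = sqrt(2)*b^5 - 15*b^4 + 3*sqrt(2)*b^4 - 45*b^3 - 2*sqrt(2)*b^3 + 48*sqrt(2)*b^2 + 294*b^2 - 288*sqrt(2)*b + 72*b - 432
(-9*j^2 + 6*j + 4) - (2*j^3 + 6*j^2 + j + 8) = -2*j^3 - 15*j^2 + 5*j - 4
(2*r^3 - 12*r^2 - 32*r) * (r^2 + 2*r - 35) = 2*r^5 - 8*r^4 - 126*r^3 + 356*r^2 + 1120*r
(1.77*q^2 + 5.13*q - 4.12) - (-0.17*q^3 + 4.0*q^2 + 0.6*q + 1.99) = 0.17*q^3 - 2.23*q^2 + 4.53*q - 6.11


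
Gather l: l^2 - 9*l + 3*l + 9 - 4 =l^2 - 6*l + 5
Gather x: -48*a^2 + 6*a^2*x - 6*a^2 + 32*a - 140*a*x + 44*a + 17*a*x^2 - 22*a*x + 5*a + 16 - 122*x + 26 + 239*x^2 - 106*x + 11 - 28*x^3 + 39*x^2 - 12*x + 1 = -54*a^2 + 81*a - 28*x^3 + x^2*(17*a + 278) + x*(6*a^2 - 162*a - 240) + 54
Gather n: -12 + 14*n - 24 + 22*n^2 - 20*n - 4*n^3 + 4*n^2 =-4*n^3 + 26*n^2 - 6*n - 36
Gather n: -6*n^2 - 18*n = -6*n^2 - 18*n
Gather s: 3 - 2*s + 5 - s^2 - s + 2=-s^2 - 3*s + 10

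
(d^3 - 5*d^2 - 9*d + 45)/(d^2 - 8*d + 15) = d + 3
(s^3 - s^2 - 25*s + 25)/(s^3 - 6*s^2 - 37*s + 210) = (s^2 + 4*s - 5)/(s^2 - s - 42)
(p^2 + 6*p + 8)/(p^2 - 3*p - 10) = (p + 4)/(p - 5)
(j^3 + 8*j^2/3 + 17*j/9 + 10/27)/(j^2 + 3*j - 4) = (27*j^3 + 72*j^2 + 51*j + 10)/(27*(j^2 + 3*j - 4))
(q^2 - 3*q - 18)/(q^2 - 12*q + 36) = (q + 3)/(q - 6)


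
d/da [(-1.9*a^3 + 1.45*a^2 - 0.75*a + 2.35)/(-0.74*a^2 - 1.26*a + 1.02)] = (1.406*a^4 + 4.788*a^3 - 8.196*a^2 + 6.436*a + 2.196)/(0.5476*a^4 + 1.8648*a^3 + 0.0780000000000001*a^2 - 2.5704*a + 1.0404)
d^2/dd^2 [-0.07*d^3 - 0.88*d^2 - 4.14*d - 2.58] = -0.42*d - 1.76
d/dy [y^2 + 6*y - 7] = 2*y + 6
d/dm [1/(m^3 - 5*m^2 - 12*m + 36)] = (-3*m^2 + 10*m + 12)/(m^3 - 5*m^2 - 12*m + 36)^2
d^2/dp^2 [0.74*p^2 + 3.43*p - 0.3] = 1.48000000000000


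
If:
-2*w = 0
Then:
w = 0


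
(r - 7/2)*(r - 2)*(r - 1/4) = r^3 - 23*r^2/4 + 67*r/8 - 7/4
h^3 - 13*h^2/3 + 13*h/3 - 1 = (h - 3)*(h - 1)*(h - 1/3)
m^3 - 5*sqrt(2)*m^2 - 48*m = m*(m - 8*sqrt(2))*(m + 3*sqrt(2))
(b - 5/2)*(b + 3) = b^2 + b/2 - 15/2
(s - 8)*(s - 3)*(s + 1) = s^3 - 10*s^2 + 13*s + 24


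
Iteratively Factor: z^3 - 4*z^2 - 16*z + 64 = (z - 4)*(z^2 - 16) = (z - 4)^2*(z + 4)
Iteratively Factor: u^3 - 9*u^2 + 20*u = (u - 4)*(u^2 - 5*u) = u*(u - 4)*(u - 5)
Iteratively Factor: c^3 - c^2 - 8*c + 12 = (c - 2)*(c^2 + c - 6) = (c - 2)*(c + 3)*(c - 2)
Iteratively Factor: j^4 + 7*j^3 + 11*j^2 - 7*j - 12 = (j + 4)*(j^3 + 3*j^2 - j - 3) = (j - 1)*(j + 4)*(j^2 + 4*j + 3) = (j - 1)*(j + 3)*(j + 4)*(j + 1)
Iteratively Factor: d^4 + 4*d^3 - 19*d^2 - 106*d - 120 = (d + 2)*(d^3 + 2*d^2 - 23*d - 60) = (d - 5)*(d + 2)*(d^2 + 7*d + 12) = (d - 5)*(d + 2)*(d + 3)*(d + 4)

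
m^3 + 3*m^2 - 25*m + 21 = (m - 3)*(m - 1)*(m + 7)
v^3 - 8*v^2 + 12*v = v*(v - 6)*(v - 2)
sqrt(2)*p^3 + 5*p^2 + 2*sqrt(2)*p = p*(p + 2*sqrt(2))*(sqrt(2)*p + 1)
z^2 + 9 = (z - 3*I)*(z + 3*I)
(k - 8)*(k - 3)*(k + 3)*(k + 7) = k^4 - k^3 - 65*k^2 + 9*k + 504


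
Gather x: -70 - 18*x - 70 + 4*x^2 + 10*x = 4*x^2 - 8*x - 140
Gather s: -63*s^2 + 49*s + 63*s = -63*s^2 + 112*s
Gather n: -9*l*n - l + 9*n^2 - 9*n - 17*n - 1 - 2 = -l + 9*n^2 + n*(-9*l - 26) - 3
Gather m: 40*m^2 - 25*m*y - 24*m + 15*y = 40*m^2 + m*(-25*y - 24) + 15*y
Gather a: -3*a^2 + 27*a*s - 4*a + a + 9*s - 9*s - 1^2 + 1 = -3*a^2 + a*(27*s - 3)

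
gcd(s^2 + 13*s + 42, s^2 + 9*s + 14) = s + 7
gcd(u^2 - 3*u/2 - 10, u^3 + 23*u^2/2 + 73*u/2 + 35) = u + 5/2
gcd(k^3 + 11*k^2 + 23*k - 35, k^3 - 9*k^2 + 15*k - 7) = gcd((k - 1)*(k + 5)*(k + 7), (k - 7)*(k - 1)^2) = k - 1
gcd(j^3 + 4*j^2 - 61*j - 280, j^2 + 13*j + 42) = j + 7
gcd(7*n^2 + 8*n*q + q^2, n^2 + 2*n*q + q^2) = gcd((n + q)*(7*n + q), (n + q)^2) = n + q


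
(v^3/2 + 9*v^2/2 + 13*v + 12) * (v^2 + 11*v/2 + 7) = v^5/2 + 29*v^4/4 + 165*v^3/4 + 115*v^2 + 157*v + 84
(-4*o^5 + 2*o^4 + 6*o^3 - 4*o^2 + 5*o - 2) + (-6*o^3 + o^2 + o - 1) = -4*o^5 + 2*o^4 - 3*o^2 + 6*o - 3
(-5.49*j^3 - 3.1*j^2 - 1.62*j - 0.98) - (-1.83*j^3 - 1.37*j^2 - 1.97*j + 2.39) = -3.66*j^3 - 1.73*j^2 + 0.35*j - 3.37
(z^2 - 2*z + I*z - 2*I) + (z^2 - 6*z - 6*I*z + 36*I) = 2*z^2 - 8*z - 5*I*z + 34*I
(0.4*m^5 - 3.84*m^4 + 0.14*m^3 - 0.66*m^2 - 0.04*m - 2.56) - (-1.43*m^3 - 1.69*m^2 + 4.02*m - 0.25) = 0.4*m^5 - 3.84*m^4 + 1.57*m^3 + 1.03*m^2 - 4.06*m - 2.31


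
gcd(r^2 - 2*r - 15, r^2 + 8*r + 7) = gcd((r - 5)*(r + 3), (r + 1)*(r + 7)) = 1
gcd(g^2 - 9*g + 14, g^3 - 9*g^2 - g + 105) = g - 7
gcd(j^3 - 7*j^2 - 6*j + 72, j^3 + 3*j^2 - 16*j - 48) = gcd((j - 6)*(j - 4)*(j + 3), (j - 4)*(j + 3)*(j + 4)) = j^2 - j - 12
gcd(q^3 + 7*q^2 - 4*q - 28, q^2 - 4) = q^2 - 4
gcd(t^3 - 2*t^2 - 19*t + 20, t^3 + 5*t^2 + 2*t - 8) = t^2 + 3*t - 4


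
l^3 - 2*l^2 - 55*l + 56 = (l - 8)*(l - 1)*(l + 7)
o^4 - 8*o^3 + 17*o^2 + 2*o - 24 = (o - 4)*(o - 3)*(o - 2)*(o + 1)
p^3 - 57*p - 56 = (p - 8)*(p + 1)*(p + 7)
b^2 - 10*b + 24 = (b - 6)*(b - 4)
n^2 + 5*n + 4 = (n + 1)*(n + 4)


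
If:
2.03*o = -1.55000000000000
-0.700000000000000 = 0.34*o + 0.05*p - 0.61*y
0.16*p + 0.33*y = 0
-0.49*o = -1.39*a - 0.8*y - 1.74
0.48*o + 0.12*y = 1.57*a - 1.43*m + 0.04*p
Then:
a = -1.88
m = -1.89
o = -0.76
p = -1.27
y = 0.62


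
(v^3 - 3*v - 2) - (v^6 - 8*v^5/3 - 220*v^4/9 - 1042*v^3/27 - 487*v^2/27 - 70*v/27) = -v^6 + 8*v^5/3 + 220*v^4/9 + 1069*v^3/27 + 487*v^2/27 - 11*v/27 - 2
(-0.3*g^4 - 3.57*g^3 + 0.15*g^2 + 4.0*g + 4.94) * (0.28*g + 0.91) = -0.084*g^5 - 1.2726*g^4 - 3.2067*g^3 + 1.2565*g^2 + 5.0232*g + 4.4954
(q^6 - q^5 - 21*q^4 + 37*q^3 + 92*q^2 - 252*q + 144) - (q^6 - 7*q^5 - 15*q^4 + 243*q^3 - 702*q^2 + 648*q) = 6*q^5 - 6*q^4 - 206*q^3 + 794*q^2 - 900*q + 144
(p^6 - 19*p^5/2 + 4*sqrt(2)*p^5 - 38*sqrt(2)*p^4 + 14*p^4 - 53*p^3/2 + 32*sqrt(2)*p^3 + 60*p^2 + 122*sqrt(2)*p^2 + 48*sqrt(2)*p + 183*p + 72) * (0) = 0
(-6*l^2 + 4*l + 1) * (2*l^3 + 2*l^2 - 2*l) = -12*l^5 - 4*l^4 + 22*l^3 - 6*l^2 - 2*l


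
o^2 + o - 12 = (o - 3)*(o + 4)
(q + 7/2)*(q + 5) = q^2 + 17*q/2 + 35/2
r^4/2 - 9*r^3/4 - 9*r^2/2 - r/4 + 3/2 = (r/2 + 1/2)*(r - 6)*(r - 1/2)*(r + 1)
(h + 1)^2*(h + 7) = h^3 + 9*h^2 + 15*h + 7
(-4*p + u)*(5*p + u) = -20*p^2 + p*u + u^2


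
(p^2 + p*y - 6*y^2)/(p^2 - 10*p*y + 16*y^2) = (-p - 3*y)/(-p + 8*y)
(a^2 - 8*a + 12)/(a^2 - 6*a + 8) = (a - 6)/(a - 4)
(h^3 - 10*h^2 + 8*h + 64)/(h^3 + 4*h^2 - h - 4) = (h^3 - 10*h^2 + 8*h + 64)/(h^3 + 4*h^2 - h - 4)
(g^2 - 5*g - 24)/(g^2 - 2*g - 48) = (g + 3)/(g + 6)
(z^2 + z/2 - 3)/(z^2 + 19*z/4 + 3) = 2*(2*z^2 + z - 6)/(4*z^2 + 19*z + 12)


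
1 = 1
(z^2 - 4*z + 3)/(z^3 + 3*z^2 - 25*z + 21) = 1/(z + 7)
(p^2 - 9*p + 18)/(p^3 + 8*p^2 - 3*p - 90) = (p - 6)/(p^2 + 11*p + 30)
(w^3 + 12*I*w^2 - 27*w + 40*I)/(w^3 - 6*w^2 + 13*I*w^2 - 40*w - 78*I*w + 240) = (w - I)/(w - 6)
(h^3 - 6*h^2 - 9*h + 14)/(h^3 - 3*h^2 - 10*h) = (h^2 - 8*h + 7)/(h*(h - 5))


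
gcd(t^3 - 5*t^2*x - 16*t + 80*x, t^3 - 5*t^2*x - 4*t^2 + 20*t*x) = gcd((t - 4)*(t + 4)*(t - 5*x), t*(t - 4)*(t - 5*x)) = -t^2 + 5*t*x + 4*t - 20*x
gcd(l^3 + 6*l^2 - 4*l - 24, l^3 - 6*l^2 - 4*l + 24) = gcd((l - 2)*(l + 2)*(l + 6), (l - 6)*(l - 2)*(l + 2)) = l^2 - 4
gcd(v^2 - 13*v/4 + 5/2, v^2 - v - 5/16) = v - 5/4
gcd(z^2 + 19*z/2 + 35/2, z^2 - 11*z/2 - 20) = z + 5/2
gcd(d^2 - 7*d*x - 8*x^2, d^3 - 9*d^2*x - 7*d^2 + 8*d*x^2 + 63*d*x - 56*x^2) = -d + 8*x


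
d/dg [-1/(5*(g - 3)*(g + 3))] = 2*g/(5*(g - 3)^2*(g + 3)^2)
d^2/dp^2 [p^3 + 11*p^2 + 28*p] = 6*p + 22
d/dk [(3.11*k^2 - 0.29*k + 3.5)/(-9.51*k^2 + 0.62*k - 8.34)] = (-0.829699999999999*k^2 + 14.6952*k + 0.2486)/(90.4401*k^4 - 11.7924*k^3 + 159.0112*k^2 - 10.3416*k + 69.5556)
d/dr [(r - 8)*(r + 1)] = 2*r - 7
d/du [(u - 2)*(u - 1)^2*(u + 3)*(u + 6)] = 5*u^4 + 20*u^3 - 39*u^2 - 58*u + 72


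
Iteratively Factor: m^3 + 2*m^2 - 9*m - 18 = (m - 3)*(m^2 + 5*m + 6) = (m - 3)*(m + 2)*(m + 3)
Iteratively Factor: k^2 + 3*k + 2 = (k + 1)*(k + 2)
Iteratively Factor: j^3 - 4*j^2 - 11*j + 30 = (j + 3)*(j^2 - 7*j + 10) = (j - 5)*(j + 3)*(j - 2)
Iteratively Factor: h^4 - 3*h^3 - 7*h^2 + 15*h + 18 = (h + 1)*(h^3 - 4*h^2 - 3*h + 18) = (h - 3)*(h + 1)*(h^2 - h - 6) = (h - 3)*(h + 1)*(h + 2)*(h - 3)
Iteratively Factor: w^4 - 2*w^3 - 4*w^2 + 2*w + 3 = (w + 1)*(w^3 - 3*w^2 - w + 3) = (w + 1)^2*(w^2 - 4*w + 3) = (w - 3)*(w + 1)^2*(w - 1)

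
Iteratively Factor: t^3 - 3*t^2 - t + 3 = (t + 1)*(t^2 - 4*t + 3) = (t - 3)*(t + 1)*(t - 1)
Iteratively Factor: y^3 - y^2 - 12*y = (y)*(y^2 - y - 12) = y*(y + 3)*(y - 4)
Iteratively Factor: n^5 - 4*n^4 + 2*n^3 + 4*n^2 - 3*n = (n - 1)*(n^4 - 3*n^3 - n^2 + 3*n) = (n - 1)*(n + 1)*(n^3 - 4*n^2 + 3*n) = (n - 3)*(n - 1)*(n + 1)*(n^2 - n) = (n - 3)*(n - 1)^2*(n + 1)*(n)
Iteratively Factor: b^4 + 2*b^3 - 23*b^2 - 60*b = (b + 4)*(b^3 - 2*b^2 - 15*b) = (b - 5)*(b + 4)*(b^2 + 3*b) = (b - 5)*(b + 3)*(b + 4)*(b)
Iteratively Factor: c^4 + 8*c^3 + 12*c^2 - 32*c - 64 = (c + 4)*(c^3 + 4*c^2 - 4*c - 16) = (c + 4)^2*(c^2 - 4) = (c - 2)*(c + 4)^2*(c + 2)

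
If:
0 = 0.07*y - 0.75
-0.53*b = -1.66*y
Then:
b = 33.56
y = 10.71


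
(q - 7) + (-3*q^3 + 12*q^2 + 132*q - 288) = -3*q^3 + 12*q^2 + 133*q - 295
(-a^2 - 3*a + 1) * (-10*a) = 10*a^3 + 30*a^2 - 10*a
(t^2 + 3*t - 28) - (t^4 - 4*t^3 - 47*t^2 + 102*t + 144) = -t^4 + 4*t^3 + 48*t^2 - 99*t - 172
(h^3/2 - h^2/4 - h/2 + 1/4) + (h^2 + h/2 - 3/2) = h^3/2 + 3*h^2/4 - 5/4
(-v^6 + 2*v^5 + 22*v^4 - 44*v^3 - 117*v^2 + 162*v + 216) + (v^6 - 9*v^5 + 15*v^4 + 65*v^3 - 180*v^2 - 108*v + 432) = -7*v^5 + 37*v^4 + 21*v^3 - 297*v^2 + 54*v + 648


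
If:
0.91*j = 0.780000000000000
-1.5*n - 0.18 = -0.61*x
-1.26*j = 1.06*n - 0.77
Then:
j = 0.86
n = -0.29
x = -0.42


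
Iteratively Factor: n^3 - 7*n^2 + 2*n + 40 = (n + 2)*(n^2 - 9*n + 20) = (n - 4)*(n + 2)*(n - 5)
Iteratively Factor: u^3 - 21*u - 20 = (u + 4)*(u^2 - 4*u - 5) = (u + 1)*(u + 4)*(u - 5)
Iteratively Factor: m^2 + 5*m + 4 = (m + 4)*(m + 1)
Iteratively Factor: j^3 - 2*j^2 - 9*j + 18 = (j - 3)*(j^2 + j - 6) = (j - 3)*(j - 2)*(j + 3)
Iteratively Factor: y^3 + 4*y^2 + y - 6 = (y + 2)*(y^2 + 2*y - 3) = (y + 2)*(y + 3)*(y - 1)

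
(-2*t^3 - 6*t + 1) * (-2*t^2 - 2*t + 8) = 4*t^5 + 4*t^4 - 4*t^3 + 10*t^2 - 50*t + 8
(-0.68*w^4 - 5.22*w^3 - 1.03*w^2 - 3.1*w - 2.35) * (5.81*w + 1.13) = -3.9508*w^5 - 31.0966*w^4 - 11.8829*w^3 - 19.1749*w^2 - 17.1565*w - 2.6555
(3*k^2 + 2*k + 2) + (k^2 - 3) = 4*k^2 + 2*k - 1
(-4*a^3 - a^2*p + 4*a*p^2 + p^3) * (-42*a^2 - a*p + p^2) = 168*a^5 + 46*a^4*p - 171*a^3*p^2 - 47*a^2*p^3 + 3*a*p^4 + p^5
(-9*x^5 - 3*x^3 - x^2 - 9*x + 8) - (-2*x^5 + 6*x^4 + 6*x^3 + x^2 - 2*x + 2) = -7*x^5 - 6*x^4 - 9*x^3 - 2*x^2 - 7*x + 6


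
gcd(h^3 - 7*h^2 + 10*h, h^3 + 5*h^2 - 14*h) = h^2 - 2*h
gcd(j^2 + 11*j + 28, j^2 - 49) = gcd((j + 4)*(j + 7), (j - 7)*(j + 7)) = j + 7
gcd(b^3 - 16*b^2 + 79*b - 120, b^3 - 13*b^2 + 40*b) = b^2 - 13*b + 40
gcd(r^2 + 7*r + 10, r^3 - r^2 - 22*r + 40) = r + 5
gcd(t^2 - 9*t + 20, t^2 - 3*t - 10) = t - 5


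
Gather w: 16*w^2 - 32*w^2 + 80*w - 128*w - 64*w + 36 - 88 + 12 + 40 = -16*w^2 - 112*w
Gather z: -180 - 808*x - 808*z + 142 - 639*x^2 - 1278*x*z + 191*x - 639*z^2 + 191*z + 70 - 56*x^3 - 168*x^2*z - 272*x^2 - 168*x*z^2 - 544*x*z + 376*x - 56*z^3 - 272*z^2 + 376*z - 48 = -56*x^3 - 911*x^2 - 241*x - 56*z^3 + z^2*(-168*x - 911) + z*(-168*x^2 - 1822*x - 241) - 16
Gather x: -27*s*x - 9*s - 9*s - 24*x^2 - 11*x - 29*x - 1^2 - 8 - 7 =-18*s - 24*x^2 + x*(-27*s - 40) - 16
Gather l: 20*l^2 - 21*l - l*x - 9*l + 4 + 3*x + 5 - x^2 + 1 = 20*l^2 + l*(-x - 30) - x^2 + 3*x + 10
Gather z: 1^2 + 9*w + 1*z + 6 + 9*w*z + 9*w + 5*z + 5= 18*w + z*(9*w + 6) + 12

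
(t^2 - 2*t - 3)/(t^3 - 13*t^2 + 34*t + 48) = (t - 3)/(t^2 - 14*t + 48)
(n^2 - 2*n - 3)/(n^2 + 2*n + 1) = (n - 3)/(n + 1)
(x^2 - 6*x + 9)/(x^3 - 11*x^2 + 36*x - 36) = (x - 3)/(x^2 - 8*x + 12)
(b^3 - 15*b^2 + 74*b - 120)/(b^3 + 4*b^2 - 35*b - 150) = (b^2 - 9*b + 20)/(b^2 + 10*b + 25)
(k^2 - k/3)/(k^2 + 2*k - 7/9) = 3*k/(3*k + 7)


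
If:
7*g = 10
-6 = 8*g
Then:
No Solution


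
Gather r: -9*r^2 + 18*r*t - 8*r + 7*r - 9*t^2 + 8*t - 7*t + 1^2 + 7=-9*r^2 + r*(18*t - 1) - 9*t^2 + t + 8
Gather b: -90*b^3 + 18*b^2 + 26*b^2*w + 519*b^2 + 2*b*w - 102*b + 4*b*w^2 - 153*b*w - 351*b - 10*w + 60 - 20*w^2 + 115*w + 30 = -90*b^3 + b^2*(26*w + 537) + b*(4*w^2 - 151*w - 453) - 20*w^2 + 105*w + 90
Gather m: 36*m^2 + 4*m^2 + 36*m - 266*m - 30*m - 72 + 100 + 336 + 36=40*m^2 - 260*m + 400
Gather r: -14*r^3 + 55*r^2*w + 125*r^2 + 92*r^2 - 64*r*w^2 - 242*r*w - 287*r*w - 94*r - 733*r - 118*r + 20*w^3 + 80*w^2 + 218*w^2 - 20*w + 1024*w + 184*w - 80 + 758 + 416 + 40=-14*r^3 + r^2*(55*w + 217) + r*(-64*w^2 - 529*w - 945) + 20*w^3 + 298*w^2 + 1188*w + 1134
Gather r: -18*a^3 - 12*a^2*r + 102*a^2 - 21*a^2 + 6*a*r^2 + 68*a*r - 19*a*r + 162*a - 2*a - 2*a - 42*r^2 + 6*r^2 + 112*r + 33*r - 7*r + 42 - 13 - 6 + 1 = -18*a^3 + 81*a^2 + 158*a + r^2*(6*a - 36) + r*(-12*a^2 + 49*a + 138) + 24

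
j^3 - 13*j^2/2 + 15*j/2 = j*(j - 5)*(j - 3/2)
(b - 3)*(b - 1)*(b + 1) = b^3 - 3*b^2 - b + 3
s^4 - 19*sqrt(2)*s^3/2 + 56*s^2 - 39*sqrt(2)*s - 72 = (s - 4*sqrt(2))*(s - 3*sqrt(2))^2*(s + sqrt(2)/2)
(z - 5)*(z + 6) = z^2 + z - 30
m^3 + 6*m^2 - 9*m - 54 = (m - 3)*(m + 3)*(m + 6)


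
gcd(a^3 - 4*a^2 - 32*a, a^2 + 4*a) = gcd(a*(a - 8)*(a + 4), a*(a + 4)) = a^2 + 4*a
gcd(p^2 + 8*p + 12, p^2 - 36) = p + 6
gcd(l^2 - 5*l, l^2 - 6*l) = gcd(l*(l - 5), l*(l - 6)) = l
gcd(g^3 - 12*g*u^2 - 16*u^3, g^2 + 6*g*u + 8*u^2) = g + 2*u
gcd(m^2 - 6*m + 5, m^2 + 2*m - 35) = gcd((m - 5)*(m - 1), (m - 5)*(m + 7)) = m - 5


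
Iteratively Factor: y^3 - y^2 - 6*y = (y - 3)*(y^2 + 2*y) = (y - 3)*(y + 2)*(y)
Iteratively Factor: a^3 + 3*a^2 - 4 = (a + 2)*(a^2 + a - 2) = (a - 1)*(a + 2)*(a + 2)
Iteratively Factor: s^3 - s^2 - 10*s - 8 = (s - 4)*(s^2 + 3*s + 2) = (s - 4)*(s + 1)*(s + 2)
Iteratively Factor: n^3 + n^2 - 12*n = (n + 4)*(n^2 - 3*n) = (n - 3)*(n + 4)*(n)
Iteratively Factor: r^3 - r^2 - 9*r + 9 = (r - 3)*(r^2 + 2*r - 3) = (r - 3)*(r + 3)*(r - 1)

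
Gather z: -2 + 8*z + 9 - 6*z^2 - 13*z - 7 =-6*z^2 - 5*z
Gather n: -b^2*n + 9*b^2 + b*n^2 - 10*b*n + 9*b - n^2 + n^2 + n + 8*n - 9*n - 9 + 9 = 9*b^2 + b*n^2 + 9*b + n*(-b^2 - 10*b)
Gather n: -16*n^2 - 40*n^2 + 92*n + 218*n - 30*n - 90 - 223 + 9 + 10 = -56*n^2 + 280*n - 294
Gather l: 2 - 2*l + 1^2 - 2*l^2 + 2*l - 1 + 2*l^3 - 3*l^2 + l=2*l^3 - 5*l^2 + l + 2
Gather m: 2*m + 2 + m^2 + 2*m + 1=m^2 + 4*m + 3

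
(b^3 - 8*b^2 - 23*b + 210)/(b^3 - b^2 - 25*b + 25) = (b^2 - 13*b + 42)/(b^2 - 6*b + 5)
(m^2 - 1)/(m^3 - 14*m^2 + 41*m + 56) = (m - 1)/(m^2 - 15*m + 56)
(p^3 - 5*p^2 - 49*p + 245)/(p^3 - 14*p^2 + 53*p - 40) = (p^2 - 49)/(p^2 - 9*p + 8)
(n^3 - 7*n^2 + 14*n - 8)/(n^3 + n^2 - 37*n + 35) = (n^2 - 6*n + 8)/(n^2 + 2*n - 35)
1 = 1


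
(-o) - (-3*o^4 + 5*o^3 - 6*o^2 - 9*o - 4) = 3*o^4 - 5*o^3 + 6*o^2 + 8*o + 4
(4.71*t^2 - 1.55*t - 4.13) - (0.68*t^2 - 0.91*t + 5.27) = 4.03*t^2 - 0.64*t - 9.4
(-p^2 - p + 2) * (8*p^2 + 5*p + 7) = -8*p^4 - 13*p^3 + 4*p^2 + 3*p + 14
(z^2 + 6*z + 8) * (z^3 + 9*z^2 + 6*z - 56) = z^5 + 15*z^4 + 68*z^3 + 52*z^2 - 288*z - 448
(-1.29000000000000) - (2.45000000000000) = -3.74000000000000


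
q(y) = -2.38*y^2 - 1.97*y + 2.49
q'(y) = -4.76*y - 1.97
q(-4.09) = -29.27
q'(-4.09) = 17.50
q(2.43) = -16.35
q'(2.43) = -13.54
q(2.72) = -20.48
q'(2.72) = -14.92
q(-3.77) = -23.91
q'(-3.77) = 15.98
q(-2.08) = -3.71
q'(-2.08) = 7.93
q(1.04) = -2.13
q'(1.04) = -6.92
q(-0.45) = 2.89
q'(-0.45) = 0.17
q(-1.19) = 1.46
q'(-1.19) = 3.69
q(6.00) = -95.01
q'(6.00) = -30.53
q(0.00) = 2.49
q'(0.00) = -1.97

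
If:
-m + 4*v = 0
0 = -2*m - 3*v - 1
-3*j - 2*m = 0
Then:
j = 8/33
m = -4/11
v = -1/11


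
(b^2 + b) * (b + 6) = b^3 + 7*b^2 + 6*b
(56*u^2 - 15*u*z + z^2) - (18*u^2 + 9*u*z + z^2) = 38*u^2 - 24*u*z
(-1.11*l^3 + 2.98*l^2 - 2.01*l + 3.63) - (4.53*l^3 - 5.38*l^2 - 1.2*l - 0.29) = -5.64*l^3 + 8.36*l^2 - 0.81*l + 3.92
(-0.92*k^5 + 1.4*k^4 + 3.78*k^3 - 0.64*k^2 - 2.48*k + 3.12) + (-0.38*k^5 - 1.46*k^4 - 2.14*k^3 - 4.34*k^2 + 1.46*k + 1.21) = -1.3*k^5 - 0.0600000000000001*k^4 + 1.64*k^3 - 4.98*k^2 - 1.02*k + 4.33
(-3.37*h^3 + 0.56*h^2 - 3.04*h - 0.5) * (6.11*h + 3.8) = -20.5907*h^4 - 9.3844*h^3 - 16.4464*h^2 - 14.607*h - 1.9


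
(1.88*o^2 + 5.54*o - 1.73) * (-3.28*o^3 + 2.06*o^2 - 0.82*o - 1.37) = -6.1664*o^5 - 14.2984*o^4 + 15.5452*o^3 - 10.6822*o^2 - 6.1712*o + 2.3701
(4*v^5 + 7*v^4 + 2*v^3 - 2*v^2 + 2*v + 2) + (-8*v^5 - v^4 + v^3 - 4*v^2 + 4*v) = -4*v^5 + 6*v^4 + 3*v^3 - 6*v^2 + 6*v + 2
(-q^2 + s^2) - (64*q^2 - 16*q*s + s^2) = -65*q^2 + 16*q*s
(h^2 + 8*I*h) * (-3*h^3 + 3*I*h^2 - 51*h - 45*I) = -3*h^5 - 21*I*h^4 - 75*h^3 - 453*I*h^2 + 360*h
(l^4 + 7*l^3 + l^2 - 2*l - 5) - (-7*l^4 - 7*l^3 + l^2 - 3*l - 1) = 8*l^4 + 14*l^3 + l - 4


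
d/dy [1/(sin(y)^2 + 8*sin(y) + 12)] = -2*(sin(y) + 4)*cos(y)/(sin(y)^2 + 8*sin(y) + 12)^2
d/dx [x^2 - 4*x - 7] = 2*x - 4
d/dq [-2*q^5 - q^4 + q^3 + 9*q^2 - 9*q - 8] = -10*q^4 - 4*q^3 + 3*q^2 + 18*q - 9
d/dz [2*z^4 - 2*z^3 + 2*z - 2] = 8*z^3 - 6*z^2 + 2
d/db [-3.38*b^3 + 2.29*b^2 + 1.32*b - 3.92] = -10.14*b^2 + 4.58*b + 1.32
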